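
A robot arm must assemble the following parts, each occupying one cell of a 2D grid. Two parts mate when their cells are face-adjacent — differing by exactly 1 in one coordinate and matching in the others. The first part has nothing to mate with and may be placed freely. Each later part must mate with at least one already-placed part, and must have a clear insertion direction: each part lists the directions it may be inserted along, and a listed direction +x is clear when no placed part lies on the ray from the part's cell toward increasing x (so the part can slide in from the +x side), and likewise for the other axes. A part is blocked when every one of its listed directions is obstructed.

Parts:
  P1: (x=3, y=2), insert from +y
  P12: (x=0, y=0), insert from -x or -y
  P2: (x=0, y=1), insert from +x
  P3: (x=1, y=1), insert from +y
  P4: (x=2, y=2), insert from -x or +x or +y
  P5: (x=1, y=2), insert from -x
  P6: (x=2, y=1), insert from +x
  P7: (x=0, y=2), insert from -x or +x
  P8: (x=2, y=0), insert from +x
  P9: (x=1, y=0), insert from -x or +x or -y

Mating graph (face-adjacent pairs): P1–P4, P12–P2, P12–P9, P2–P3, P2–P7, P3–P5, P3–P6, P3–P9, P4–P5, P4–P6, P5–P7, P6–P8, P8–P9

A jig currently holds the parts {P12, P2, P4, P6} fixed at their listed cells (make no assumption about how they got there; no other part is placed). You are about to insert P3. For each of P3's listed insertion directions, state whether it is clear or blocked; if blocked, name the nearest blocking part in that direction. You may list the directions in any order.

+y: ray from P3(1, 1) has no placed part ⇒ clear

+y: clear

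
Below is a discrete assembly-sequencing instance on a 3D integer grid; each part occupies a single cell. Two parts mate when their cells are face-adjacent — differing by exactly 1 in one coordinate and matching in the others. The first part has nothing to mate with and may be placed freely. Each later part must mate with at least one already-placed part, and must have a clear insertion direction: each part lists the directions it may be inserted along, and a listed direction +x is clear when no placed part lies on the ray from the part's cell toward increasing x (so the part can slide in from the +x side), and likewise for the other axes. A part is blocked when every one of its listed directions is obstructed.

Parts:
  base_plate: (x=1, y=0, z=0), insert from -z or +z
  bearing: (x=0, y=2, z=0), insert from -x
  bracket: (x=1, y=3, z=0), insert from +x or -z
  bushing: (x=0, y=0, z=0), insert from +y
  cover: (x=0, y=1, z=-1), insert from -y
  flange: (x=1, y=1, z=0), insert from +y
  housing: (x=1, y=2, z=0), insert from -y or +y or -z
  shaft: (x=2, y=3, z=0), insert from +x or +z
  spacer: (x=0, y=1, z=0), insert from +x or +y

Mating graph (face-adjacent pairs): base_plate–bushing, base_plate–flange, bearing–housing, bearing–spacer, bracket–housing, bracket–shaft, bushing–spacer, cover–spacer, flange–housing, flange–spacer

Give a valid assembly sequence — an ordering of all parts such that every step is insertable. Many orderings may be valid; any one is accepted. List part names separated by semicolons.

1. bushing@(0, 0, 0) [+y clear] — {bushing}
2. spacer@(0, 1, 0) [+x clear] — {bushing, spacer}
3. flange@(1, 1, 0) [+y clear] — {bushing, flange, spacer}
4. bearing@(0, 2, 0) [-x clear] — {bearing, bushing, flange, spacer}
5. base_plate@(1, 0, 0) [-z clear] — {base_plate, bearing, bushing, flange, spacer}
6. cover@(0, 1, -1) [-y clear] — {base_plate, bearing, bushing, cover, flange, spacer}
7. housing@(1, 2, 0) [+y clear] — {base_plate, bearing, bushing, cover, flange, housing, spacer}
8. bracket@(1, 3, 0) [+x clear] — {base_plate, bearing, bracket, bushing, cover, flange, housing, spacer}
9. shaft@(2, 3, 0) [+x clear] — {base_plate, bearing, bracket, bushing, cover, flange, housing, shaft, spacer}

bushing; spacer; flange; bearing; base_plate; cover; housing; bracket; shaft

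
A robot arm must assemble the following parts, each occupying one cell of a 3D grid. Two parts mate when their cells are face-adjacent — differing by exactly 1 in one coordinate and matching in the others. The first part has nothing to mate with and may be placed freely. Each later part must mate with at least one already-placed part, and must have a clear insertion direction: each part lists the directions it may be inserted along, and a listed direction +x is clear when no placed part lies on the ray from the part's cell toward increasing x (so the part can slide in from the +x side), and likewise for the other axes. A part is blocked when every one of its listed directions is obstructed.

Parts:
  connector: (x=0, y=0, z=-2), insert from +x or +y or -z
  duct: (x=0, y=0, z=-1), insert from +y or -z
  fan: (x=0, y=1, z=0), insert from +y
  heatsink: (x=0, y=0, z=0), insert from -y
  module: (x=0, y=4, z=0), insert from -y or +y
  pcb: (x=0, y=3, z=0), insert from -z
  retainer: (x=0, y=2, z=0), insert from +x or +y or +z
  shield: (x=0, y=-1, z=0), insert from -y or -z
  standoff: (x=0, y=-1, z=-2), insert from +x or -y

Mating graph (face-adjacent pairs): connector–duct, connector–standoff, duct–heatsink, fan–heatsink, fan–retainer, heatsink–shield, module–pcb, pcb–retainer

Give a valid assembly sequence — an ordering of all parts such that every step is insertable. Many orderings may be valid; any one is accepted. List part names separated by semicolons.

standoff; connector; duct; heatsink; shield; fan; retainer; pcb; module

1. standoff@(0, -1, -2) [+x clear] — {standoff}
2. connector@(0, 0, -2) [+x clear] — {connector, standoff}
3. duct@(0, 0, -1) [+y clear] — {connector, duct, standoff}
4. heatsink@(0, 0, 0) [-y clear] — {connector, duct, heatsink, standoff}
5. shield@(0, -1, 0) [-y clear] — {connector, duct, heatsink, shield, standoff}
6. fan@(0, 1, 0) [+y clear] — {connector, duct, fan, heatsink, shield, standoff}
7. retainer@(0, 2, 0) [+x clear] — {connector, duct, fan, heatsink, retainer, shield, standoff}
8. pcb@(0, 3, 0) [-z clear] — {connector, duct, fan, heatsink, pcb, retainer, shield, standoff}
9. module@(0, 4, 0) [+y clear] — {connector, duct, fan, heatsink, module, pcb, retainer, shield, standoff}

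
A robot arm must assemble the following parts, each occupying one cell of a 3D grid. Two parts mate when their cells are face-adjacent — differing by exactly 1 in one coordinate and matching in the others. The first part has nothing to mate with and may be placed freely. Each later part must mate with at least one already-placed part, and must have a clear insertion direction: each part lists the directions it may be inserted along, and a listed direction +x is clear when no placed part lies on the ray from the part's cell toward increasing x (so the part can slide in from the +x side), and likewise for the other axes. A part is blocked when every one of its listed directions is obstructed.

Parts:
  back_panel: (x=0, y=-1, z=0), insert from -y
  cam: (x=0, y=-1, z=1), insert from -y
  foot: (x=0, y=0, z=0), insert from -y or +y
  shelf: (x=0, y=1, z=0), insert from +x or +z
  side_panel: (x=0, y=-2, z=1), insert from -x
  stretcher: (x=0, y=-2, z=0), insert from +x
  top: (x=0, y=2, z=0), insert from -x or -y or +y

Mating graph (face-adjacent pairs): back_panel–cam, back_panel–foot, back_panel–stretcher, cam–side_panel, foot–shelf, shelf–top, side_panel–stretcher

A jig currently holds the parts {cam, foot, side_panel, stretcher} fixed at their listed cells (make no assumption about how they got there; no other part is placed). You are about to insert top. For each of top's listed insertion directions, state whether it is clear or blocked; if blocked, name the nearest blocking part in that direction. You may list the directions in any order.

+y: clear; -x: clear; -y: blocked by foot

-x: ray from top(0, 2, 0) has no placed part ⇒ clear
-y: nearest on ray is foot@(0, 0, 0) ⇒ blocked
+y: ray from top(0, 2, 0) has no placed part ⇒ clear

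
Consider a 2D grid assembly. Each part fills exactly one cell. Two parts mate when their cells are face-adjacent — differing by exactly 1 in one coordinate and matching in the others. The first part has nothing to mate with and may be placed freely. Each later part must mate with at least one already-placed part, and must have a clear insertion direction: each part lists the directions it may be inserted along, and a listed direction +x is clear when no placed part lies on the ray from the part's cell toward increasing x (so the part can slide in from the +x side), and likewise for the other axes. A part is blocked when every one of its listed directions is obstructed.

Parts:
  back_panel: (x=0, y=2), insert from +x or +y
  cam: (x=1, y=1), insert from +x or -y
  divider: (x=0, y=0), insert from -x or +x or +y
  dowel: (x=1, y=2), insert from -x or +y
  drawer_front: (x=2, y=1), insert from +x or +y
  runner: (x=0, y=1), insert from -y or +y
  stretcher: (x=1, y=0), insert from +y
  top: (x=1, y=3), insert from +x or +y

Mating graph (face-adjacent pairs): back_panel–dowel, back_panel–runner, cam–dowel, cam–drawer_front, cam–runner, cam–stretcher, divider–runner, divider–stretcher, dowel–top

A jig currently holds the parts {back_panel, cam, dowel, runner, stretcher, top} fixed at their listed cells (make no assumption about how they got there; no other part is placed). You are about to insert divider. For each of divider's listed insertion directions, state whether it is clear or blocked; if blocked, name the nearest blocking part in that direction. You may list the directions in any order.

-x: ray from divider(0, 0) has no placed part ⇒ clear
+x: nearest on ray is stretcher@(1, 0) ⇒ blocked
+y: nearest on ray is runner@(0, 1) ⇒ blocked

+x: blocked by stretcher; +y: blocked by runner; -x: clear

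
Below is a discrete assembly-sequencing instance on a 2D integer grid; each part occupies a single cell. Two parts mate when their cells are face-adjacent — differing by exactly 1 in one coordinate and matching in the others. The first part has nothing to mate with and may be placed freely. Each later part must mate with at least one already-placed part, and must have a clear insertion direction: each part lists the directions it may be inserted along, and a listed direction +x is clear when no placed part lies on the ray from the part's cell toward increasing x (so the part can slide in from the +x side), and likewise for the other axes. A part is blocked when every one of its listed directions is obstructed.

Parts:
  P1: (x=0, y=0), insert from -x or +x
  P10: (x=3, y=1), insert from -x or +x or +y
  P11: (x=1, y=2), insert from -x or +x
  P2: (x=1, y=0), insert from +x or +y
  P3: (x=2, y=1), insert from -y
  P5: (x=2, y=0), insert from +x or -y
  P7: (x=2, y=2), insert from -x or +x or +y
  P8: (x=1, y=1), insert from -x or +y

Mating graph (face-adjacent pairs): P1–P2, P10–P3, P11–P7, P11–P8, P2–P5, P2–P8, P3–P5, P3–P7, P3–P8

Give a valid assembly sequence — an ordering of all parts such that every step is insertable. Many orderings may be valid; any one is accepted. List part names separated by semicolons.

1. P8@(1, 1) [-x clear] — {P8}
2. P3@(2, 1) [-y clear] — {P3, P8}
3. P7@(2, 2) [-x clear] — {P3, P7, P8}
4. P10@(3, 1) [+x clear] — {P10, P3, P7, P8}
5. P11@(1, 2) [-x clear] — {P10, P11, P3, P7, P8}
6. P2@(1, 0) [+x clear] — {P10, P11, P2, P3, P7, P8}
7. P5@(2, 0) [+x clear] — {P10, P11, P2, P3, P5, P7, P8}
8. P1@(0, 0) [-x clear] — {P1, P10, P11, P2, P3, P5, P7, P8}

P8; P3; P7; P10; P11; P2; P5; P1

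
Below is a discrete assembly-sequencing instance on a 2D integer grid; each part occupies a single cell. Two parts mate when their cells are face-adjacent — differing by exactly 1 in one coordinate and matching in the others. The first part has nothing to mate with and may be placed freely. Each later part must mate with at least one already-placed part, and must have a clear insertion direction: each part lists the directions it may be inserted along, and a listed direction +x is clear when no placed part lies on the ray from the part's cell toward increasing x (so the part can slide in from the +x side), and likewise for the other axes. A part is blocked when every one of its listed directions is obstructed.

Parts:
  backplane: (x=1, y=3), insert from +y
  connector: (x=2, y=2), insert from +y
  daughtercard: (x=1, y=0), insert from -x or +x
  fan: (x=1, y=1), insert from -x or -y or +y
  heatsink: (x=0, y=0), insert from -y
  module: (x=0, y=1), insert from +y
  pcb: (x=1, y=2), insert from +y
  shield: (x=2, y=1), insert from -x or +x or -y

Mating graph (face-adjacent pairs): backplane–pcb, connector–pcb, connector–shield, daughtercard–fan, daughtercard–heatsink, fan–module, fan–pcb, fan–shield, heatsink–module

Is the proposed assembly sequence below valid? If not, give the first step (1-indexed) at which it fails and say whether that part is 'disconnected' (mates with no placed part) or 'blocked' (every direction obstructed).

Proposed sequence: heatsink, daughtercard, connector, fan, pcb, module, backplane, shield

1. heatsink@(0, 0) [-y clear] — {heatsink}
2. daughtercard@(1, 0) [+x clear] — {daughtercard, heatsink}
3. connector@(2, 2) — no placed neighbour ⇒ disconnected

Invalid at step 3 (disconnected)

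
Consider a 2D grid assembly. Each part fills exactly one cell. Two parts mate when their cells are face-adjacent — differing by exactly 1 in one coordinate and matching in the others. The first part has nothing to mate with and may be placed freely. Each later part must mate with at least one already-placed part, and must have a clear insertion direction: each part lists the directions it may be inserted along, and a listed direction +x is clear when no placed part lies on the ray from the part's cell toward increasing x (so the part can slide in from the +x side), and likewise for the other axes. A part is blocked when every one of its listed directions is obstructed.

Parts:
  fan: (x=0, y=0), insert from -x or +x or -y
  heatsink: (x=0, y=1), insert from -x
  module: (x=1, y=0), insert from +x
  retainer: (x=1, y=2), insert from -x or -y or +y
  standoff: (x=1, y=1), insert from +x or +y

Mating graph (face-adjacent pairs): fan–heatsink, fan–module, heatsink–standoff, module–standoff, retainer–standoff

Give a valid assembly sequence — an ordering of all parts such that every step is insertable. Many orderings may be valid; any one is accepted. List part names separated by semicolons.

1. heatsink@(0, 1) [-x clear] — {heatsink}
2. fan@(0, 0) [-x clear] — {fan, heatsink}
3. module@(1, 0) [+x clear] — {fan, heatsink, module}
4. standoff@(1, 1) [+x clear] — {fan, heatsink, module, standoff}
5. retainer@(1, 2) [-x clear] — {fan, heatsink, module, retainer, standoff}

heatsink; fan; module; standoff; retainer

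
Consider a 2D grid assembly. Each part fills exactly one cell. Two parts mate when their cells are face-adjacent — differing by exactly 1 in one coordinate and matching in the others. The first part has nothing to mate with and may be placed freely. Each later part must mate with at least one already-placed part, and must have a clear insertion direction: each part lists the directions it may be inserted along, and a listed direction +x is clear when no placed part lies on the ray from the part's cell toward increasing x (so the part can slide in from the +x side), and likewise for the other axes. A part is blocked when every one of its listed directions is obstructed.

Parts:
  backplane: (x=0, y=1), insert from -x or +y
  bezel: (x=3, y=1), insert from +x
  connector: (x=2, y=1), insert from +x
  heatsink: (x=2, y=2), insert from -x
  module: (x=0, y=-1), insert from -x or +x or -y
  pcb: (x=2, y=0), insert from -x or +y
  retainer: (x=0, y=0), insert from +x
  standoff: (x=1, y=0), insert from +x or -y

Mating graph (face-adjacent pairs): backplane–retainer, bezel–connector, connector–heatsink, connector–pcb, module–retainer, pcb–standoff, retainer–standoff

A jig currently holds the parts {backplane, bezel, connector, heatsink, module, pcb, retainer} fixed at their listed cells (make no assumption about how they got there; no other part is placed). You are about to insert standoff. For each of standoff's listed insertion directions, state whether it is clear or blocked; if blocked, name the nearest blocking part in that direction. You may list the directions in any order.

+x: nearest on ray is pcb@(2, 0) ⇒ blocked
-y: ray from standoff(1, 0) has no placed part ⇒ clear

+x: blocked by pcb; -y: clear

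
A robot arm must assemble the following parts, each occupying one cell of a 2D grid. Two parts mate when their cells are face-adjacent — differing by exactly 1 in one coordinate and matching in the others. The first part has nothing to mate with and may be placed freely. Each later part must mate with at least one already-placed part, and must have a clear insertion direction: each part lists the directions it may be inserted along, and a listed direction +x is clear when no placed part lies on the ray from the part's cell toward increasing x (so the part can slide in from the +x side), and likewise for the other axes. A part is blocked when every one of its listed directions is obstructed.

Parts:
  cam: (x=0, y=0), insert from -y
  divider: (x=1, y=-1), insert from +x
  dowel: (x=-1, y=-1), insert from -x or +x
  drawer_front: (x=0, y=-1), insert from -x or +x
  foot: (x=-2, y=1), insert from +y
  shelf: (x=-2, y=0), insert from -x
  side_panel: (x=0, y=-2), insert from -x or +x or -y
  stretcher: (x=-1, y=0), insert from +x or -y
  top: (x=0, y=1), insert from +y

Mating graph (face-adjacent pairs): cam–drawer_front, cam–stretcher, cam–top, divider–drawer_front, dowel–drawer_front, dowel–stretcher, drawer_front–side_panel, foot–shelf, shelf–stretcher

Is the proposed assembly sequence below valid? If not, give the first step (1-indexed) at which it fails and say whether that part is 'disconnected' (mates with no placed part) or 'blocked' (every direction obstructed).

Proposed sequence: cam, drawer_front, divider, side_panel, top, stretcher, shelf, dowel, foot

1. cam@(0, 0) [-y clear] — {cam}
2. drawer_front@(0, -1) [-x clear] — {cam, drawer_front}
3. divider@(1, -1) [+x clear] — {cam, divider, drawer_front}
4. side_panel@(0, -2) [-x clear] — {cam, divider, drawer_front, side_panel}
5. top@(0, 1) [+y clear] — {cam, divider, drawer_front, side_panel, top}
6. stretcher@(-1, 0) [-y clear] — {cam, divider, drawer_front, side_panel, stretcher, top}
7. shelf@(-2, 0) [-x clear] — {cam, divider, drawer_front, shelf, side_panel, stretcher, top}
8. dowel@(-1, -1) [-x clear] — {cam, divider, dowel, drawer_front, shelf, side_panel, stretcher, top}
9. foot@(-2, 1) [+y clear] — {cam, divider, dowel, drawer_front, foot, shelf, side_panel, stretcher, top}

Valid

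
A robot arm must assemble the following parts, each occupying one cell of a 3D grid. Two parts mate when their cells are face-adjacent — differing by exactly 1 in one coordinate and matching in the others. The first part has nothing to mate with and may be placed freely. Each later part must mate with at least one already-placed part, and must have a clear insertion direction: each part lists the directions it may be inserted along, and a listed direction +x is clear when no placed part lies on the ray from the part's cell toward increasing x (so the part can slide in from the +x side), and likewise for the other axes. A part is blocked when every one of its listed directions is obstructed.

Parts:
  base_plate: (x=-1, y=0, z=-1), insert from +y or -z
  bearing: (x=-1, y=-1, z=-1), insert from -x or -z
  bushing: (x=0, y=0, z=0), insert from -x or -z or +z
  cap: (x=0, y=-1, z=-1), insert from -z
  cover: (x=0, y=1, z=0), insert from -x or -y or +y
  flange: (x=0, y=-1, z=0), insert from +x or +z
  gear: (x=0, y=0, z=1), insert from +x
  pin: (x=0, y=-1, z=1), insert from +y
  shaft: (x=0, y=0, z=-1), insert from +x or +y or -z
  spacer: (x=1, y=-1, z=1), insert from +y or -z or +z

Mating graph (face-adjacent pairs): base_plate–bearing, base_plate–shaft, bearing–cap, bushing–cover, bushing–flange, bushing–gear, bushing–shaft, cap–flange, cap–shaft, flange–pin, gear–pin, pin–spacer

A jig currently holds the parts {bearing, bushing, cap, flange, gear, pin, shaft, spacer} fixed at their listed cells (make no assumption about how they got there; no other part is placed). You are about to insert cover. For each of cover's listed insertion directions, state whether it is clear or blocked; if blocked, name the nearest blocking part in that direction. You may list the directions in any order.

+y: clear; -x: clear; -y: blocked by bushing

-x: ray from cover(0, 1, 0) has no placed part ⇒ clear
-y: nearest on ray is bushing@(0, 0, 0) ⇒ blocked
+y: ray from cover(0, 1, 0) has no placed part ⇒ clear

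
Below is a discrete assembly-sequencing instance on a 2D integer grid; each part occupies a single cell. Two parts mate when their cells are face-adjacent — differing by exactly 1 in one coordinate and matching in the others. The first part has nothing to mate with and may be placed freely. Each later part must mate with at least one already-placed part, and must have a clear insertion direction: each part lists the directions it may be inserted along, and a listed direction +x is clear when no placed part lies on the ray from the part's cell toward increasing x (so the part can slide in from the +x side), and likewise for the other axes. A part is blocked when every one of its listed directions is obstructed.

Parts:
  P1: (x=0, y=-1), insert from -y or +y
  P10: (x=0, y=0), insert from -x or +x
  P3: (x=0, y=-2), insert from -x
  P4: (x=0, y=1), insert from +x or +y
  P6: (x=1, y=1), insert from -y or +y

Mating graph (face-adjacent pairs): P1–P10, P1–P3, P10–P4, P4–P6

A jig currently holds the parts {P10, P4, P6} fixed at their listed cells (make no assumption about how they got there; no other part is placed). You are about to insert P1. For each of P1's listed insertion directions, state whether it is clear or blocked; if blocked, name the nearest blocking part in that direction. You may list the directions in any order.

+y: blocked by P10; -y: clear

-y: ray from P1(0, -1) has no placed part ⇒ clear
+y: nearest on ray is P10@(0, 0) ⇒ blocked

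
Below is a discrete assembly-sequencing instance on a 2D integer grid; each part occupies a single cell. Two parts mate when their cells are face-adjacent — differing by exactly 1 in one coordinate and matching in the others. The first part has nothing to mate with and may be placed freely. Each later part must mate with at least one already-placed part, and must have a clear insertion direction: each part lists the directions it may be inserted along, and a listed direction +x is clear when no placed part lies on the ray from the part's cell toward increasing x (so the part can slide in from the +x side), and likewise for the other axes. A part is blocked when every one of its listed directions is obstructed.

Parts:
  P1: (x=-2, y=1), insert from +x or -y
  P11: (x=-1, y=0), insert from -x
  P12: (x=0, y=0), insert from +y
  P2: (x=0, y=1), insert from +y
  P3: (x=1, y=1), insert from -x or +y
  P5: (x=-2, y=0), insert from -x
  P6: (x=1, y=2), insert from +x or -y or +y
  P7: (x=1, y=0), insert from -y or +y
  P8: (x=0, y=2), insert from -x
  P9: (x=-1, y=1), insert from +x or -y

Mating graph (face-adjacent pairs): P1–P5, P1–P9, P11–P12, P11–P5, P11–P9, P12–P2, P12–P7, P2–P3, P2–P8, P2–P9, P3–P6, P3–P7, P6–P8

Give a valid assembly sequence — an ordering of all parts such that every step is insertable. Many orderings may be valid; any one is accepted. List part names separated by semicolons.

1. P3@(1, 1) [-x clear] — {P3}
2. P6@(1, 2) [+x clear] — {P3, P6}
3. P7@(1, 0) [-y clear] — {P3, P6, P7}
4. P12@(0, 0) [+y clear] — {P12, P3, P6, P7}
5. P2@(0, 1) [+y clear] — {P12, P2, P3, P6, P7}
6. P9@(-1, 1) [-y clear] — {P12, P2, P3, P6, P7, P9}
7. P1@(-2, 1) [-y clear] — {P1, P12, P2, P3, P6, P7, P9}
8. P8@(0, 2) [-x clear] — {P1, P12, P2, P3, P6, P7, P8, P9}
9. P11@(-1, 0) [-x clear] — {P1, P11, P12, P2, P3, P6, P7, P8, P9}
10. P5@(-2, 0) [-x clear] — {P1, P11, P12, P2, P3, P5, P6, P7, P8, P9}

P3; P6; P7; P12; P2; P9; P1; P8; P11; P5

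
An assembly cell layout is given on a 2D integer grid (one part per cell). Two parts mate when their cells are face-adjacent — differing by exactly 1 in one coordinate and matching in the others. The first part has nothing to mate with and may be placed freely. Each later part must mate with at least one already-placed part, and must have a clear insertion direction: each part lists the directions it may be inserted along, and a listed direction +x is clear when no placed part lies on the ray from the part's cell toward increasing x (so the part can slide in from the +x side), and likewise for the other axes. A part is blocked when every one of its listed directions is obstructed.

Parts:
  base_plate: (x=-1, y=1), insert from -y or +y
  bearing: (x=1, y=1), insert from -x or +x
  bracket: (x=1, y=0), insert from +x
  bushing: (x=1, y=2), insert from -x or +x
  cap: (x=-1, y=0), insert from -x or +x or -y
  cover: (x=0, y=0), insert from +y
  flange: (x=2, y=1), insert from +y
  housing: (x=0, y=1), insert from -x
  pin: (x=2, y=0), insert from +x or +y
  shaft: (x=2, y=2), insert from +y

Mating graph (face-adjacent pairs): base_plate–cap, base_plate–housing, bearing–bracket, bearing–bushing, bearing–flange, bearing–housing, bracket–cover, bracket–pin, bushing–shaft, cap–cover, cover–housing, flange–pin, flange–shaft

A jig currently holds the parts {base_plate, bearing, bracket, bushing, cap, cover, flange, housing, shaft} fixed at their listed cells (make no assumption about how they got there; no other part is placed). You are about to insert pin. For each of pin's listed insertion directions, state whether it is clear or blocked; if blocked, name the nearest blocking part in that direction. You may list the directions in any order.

+x: clear; +y: blocked by flange

+x: ray from pin(2, 0) has no placed part ⇒ clear
+y: nearest on ray is flange@(2, 1) ⇒ blocked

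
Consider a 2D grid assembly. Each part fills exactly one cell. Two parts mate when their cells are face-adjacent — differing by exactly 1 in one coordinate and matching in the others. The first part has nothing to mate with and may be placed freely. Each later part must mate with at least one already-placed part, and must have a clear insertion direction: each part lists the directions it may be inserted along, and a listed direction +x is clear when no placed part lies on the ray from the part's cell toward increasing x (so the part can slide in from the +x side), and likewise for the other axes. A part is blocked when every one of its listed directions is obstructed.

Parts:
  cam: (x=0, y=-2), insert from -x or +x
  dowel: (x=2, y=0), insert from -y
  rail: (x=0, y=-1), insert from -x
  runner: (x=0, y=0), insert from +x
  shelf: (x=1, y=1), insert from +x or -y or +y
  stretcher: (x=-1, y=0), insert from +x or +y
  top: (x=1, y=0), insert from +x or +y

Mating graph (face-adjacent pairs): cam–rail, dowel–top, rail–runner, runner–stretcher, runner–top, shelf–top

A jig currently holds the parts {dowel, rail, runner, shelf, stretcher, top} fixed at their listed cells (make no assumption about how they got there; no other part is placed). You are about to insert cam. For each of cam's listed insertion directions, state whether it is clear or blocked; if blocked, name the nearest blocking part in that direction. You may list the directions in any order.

-x: ray from cam(0, -2) has no placed part ⇒ clear
+x: ray from cam(0, -2) has no placed part ⇒ clear

+x: clear; -x: clear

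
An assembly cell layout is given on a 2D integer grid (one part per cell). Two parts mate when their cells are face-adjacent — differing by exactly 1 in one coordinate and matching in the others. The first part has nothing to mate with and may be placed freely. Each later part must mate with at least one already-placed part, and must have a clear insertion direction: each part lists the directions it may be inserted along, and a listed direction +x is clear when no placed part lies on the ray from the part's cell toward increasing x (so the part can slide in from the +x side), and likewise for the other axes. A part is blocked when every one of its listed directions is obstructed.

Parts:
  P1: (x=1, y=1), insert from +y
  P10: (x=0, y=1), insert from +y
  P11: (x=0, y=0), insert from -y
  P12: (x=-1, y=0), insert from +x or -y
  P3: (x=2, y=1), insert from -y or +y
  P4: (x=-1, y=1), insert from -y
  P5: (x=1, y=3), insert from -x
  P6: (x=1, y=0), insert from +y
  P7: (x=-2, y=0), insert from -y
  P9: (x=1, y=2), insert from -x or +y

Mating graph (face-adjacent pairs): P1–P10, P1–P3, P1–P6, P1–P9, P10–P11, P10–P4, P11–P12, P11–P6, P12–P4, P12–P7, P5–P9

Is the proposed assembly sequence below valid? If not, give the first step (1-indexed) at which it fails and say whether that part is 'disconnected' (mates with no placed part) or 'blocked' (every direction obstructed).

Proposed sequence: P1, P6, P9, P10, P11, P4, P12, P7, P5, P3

1. P1@(1, 1) [+y clear] — {P1}
2. P6@(1, 0) — +y all obstructed ⇒ blocked

Invalid at step 2 (blocked)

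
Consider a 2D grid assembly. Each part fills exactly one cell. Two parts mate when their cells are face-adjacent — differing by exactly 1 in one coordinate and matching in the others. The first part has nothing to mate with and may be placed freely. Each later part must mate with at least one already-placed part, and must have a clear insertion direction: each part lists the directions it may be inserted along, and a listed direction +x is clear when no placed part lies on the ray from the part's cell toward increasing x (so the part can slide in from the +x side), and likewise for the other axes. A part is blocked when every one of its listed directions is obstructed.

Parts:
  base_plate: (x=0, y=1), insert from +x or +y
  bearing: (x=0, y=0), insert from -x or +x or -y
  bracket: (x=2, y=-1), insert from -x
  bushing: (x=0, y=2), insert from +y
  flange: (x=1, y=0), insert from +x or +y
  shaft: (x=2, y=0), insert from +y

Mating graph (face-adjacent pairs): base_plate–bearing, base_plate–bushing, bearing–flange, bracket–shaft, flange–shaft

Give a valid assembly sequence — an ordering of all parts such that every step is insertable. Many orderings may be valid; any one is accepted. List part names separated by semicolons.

1. shaft@(2, 0) [+y clear] — {shaft}
2. bracket@(2, -1) [-x clear] — {bracket, shaft}
3. flange@(1, 0) [+y clear] — {bracket, flange, shaft}
4. bearing@(0, 0) [-x clear] — {bearing, bracket, flange, shaft}
5. base_plate@(0, 1) [+x clear] — {base_plate, bearing, bracket, flange, shaft}
6. bushing@(0, 2) [+y clear] — {base_plate, bearing, bracket, bushing, flange, shaft}

shaft; bracket; flange; bearing; base_plate; bushing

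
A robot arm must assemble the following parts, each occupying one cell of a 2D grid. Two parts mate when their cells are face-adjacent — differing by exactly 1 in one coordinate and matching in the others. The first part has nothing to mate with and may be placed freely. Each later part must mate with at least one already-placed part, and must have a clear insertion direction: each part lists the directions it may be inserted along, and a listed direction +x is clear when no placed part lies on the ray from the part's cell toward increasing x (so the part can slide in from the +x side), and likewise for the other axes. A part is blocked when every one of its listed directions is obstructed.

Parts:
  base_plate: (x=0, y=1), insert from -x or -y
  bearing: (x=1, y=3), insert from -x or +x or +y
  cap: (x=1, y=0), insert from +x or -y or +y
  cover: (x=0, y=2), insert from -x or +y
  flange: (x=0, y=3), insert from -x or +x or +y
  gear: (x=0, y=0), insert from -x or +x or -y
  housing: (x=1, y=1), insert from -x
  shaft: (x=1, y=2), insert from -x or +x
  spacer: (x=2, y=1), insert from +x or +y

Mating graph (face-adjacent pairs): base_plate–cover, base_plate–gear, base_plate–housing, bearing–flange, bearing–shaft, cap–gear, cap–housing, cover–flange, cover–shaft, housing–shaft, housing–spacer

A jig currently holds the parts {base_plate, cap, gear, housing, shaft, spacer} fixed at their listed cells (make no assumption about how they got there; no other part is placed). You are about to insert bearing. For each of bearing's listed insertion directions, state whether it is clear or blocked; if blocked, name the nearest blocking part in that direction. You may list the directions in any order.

+x: clear; +y: clear; -x: clear

-x: ray from bearing(1, 3) has no placed part ⇒ clear
+x: ray from bearing(1, 3) has no placed part ⇒ clear
+y: ray from bearing(1, 3) has no placed part ⇒ clear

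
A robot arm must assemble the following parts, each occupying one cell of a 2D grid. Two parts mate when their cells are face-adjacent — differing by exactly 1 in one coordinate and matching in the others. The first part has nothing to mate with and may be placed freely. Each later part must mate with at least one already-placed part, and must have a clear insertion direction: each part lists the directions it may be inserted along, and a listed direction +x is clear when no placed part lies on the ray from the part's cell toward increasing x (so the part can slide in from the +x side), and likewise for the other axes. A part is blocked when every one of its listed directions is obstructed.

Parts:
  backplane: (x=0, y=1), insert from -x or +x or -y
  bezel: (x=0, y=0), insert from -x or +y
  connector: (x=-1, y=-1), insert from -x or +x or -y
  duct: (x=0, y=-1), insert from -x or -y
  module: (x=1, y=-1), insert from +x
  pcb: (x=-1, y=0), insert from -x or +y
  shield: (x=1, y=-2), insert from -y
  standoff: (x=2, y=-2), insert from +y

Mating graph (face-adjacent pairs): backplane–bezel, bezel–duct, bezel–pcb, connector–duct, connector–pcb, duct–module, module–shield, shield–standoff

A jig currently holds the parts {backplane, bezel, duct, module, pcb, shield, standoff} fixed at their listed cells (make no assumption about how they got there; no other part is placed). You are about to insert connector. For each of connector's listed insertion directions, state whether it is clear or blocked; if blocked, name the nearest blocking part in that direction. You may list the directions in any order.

-x: ray from connector(-1, -1) has no placed part ⇒ clear
+x: nearest on ray is duct@(0, -1) ⇒ blocked
-y: ray from connector(-1, -1) has no placed part ⇒ clear

+x: blocked by duct; -x: clear; -y: clear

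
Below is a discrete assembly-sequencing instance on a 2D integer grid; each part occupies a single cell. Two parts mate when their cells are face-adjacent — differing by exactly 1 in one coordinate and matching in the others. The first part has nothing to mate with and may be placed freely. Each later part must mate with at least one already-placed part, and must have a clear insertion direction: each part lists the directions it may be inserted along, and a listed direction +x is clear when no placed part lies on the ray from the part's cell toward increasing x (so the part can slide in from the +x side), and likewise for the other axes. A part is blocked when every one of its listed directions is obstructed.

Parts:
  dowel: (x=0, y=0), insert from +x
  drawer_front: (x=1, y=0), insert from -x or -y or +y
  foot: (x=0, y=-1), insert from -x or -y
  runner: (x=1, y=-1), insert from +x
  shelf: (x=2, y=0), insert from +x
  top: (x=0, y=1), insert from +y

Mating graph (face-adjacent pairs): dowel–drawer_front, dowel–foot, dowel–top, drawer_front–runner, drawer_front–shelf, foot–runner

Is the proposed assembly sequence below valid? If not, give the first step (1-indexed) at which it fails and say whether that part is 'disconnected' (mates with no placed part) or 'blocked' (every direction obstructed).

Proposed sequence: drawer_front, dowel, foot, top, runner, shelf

Invalid at step 2 (blocked)

1. drawer_front@(1, 0) [-x clear] — {drawer_front}
2. dowel@(0, 0) — +x all obstructed ⇒ blocked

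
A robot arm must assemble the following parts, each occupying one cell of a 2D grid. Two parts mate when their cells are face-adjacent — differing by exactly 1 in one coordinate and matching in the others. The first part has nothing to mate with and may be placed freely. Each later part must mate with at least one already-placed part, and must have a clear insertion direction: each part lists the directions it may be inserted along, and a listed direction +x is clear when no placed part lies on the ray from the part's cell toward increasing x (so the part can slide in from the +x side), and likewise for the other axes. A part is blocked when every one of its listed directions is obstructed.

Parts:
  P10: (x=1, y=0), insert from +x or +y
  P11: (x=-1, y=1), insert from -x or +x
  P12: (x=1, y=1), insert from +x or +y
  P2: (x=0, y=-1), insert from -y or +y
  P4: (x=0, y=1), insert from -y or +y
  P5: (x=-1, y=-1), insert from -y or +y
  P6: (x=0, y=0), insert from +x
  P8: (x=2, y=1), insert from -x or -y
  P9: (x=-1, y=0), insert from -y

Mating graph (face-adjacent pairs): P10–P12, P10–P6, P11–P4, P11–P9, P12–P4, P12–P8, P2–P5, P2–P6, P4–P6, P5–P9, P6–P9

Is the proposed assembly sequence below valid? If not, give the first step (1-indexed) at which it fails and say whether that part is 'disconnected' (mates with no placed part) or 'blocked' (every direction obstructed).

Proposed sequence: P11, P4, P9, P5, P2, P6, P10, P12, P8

1. P11@(-1, 1) [-x clear] — {P11}
2. P4@(0, 1) [-y clear] — {P11, P4}
3. P9@(-1, 0) [-y clear] — {P11, P4, P9}
4. P5@(-1, -1) [-y clear] — {P11, P4, P5, P9}
5. P2@(0, -1) [-y clear] — {P11, P2, P4, P5, P9}
6. P6@(0, 0) [+x clear] — {P11, P2, P4, P5, P6, P9}
7. P10@(1, 0) [+x clear] — {P10, P11, P2, P4, P5, P6, P9}
8. P12@(1, 1) [+x clear] — {P10, P11, P12, P2, P4, P5, P6, P9}
9. P8@(2, 1) [-y clear] — {P10, P11, P12, P2, P4, P5, P6, P8, P9}

Valid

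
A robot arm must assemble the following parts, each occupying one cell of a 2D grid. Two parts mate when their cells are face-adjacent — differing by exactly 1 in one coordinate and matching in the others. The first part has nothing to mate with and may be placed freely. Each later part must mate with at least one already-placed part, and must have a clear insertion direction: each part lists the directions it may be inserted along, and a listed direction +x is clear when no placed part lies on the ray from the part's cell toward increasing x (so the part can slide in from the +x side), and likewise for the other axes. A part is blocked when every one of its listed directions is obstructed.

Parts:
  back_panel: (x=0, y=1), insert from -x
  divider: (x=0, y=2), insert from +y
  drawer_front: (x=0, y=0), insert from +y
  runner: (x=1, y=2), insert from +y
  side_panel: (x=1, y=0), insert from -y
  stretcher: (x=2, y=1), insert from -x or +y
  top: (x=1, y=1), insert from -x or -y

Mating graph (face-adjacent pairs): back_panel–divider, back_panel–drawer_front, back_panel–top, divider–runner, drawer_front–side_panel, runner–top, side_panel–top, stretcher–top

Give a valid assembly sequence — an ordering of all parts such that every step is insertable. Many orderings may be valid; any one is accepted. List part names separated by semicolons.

1. drawer_front@(0, 0) [+y clear] — {drawer_front}
2. side_panel@(1, 0) [-y clear] — {drawer_front, side_panel}
3. top@(1, 1) [-x clear] — {drawer_front, side_panel, top}
4. runner@(1, 2) [+y clear] — {drawer_front, runner, side_panel, top}
5. stretcher@(2, 1) [+y clear] — {drawer_front, runner, side_panel, stretcher, top}
6. divider@(0, 2) [+y clear] — {divider, drawer_front, runner, side_panel, stretcher, top}
7. back_panel@(0, 1) [-x clear] — {back_panel, divider, drawer_front, runner, side_panel, stretcher, top}

drawer_front; side_panel; top; runner; stretcher; divider; back_panel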